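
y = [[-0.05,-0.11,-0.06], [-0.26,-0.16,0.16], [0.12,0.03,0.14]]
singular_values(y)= [0.36, 0.2, 0.08]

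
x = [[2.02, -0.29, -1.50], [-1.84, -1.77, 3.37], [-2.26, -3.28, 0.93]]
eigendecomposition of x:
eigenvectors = [[-0.85+0.00j, (0.24+0.16j), (0.24-0.16j)], [(0.5+0j), (0.16-0.65j), 0.16+0.65j], [(0.17+0j), (0.68+0j), (0.68-0j)]]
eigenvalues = [(2.5+0j), (-0.66+2.58j), (-0.66-2.58j)]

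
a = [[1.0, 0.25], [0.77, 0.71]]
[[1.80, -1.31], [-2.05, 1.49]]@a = [[0.79,-0.48], [-0.9,0.55]]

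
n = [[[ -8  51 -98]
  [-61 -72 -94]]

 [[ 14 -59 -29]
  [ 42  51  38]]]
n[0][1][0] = -61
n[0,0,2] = -98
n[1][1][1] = 51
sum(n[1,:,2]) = 9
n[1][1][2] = 38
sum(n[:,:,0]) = -13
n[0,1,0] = -61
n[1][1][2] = 38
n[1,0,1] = -59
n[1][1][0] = 42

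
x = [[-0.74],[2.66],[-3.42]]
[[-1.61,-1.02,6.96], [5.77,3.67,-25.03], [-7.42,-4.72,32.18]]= x@[[2.17, 1.38, -9.41]]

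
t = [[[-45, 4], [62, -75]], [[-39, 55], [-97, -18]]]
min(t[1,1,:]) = -97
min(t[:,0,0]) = -45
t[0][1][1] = -75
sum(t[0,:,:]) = -54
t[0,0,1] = 4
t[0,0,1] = 4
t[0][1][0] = 62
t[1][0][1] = 55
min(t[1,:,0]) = -97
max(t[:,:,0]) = 62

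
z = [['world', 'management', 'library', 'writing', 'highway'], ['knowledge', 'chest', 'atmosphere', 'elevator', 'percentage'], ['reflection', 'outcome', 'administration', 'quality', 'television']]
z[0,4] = 'highway'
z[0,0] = 'world'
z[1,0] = 'knowledge'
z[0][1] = 'management'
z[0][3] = 'writing'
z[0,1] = 'management'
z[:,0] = ['world', 'knowledge', 'reflection']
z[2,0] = 'reflection'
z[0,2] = 'library'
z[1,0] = 'knowledge'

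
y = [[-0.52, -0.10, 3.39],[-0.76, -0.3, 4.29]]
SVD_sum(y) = [[-0.57, -0.18, 3.38], [-0.72, -0.23, 4.3]] + [[0.05, 0.08, 0.01], [-0.04, -0.07, -0.01]]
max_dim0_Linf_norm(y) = 4.29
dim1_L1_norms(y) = [4.01, 5.35]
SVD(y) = [[-0.62, -0.79], [-0.79, 0.62]] @ diag([5.552378157753721, 0.12368020577035137]) @ [[0.17, 0.05, -0.98], [-0.49, -0.86, -0.13]]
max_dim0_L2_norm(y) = 5.47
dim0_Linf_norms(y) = [0.76, 0.3, 4.29]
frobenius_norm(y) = 5.55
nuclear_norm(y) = 5.68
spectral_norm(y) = 5.55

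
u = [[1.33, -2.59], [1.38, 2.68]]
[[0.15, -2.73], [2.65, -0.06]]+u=[[1.48,-5.32], [4.03,2.62]]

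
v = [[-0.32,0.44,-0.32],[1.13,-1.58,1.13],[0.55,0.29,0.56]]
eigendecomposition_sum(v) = [[-0.24,0.47,-0.24], [0.86,-1.67,0.86], [-0.05,0.09,-0.05]] + [[-0.00, -0.00, -0.0],[-0.00, -0.00, -0.0],[0.00, 0.0, 0.0]] + [[-0.08, -0.03, -0.08], [0.27, 0.09, 0.27], [0.60, 0.2, 0.61]]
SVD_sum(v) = [[-0.33, 0.42, -0.33], [1.19, -1.49, 1.19], [0.21, -0.26, 0.21]] + [[0.01, 0.02, 0.01], [-0.06, -0.09, -0.06], [0.34, 0.55, 0.35]] + [[-0.00, -0.0, 0.00],[-0.00, -0.0, 0.00],[-0.0, -0.00, 0.0]]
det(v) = 0.00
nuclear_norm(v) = 3.11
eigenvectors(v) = [[0.27, -0.71, -0.12], [-0.96, -0.01, 0.40], [0.05, 0.7, 0.91]]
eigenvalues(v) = [-1.96, -0.0, 0.62]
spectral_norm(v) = 2.36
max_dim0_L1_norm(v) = 2.31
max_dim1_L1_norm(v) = 3.84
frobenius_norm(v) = 2.48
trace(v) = -1.34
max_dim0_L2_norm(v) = 1.67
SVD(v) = [[-0.27,0.04,0.96], [0.95,-0.16,0.27], [0.17,0.99,0.01]] @ diag([2.3640665735607738, 0.7483242836618836, 4.748208105631089e-05]) @ [[0.53, -0.66, 0.53], [0.46, 0.75, 0.48], [-0.71, -0.01, 0.70]]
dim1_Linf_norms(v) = [0.44, 1.58, 0.56]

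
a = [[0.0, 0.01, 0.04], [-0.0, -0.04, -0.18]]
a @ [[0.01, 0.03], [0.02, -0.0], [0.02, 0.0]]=[[0.00, 0.00], [-0.0, 0.0]]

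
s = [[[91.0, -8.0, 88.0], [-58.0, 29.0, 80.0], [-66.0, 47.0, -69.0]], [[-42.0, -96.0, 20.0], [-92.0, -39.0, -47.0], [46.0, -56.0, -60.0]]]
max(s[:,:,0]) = 91.0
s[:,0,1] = [-8.0, -96.0]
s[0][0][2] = 88.0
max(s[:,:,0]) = 91.0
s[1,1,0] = -92.0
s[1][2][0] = 46.0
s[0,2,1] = 47.0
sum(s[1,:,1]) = -191.0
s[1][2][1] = -56.0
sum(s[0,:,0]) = -33.0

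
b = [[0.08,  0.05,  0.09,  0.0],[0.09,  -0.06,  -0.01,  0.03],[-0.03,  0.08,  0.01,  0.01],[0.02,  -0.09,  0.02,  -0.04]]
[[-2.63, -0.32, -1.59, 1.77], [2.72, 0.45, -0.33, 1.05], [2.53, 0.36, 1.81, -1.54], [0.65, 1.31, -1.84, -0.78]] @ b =[[-0.16, -0.4, -0.21, -0.10], [0.29, -0.01, 0.26, -0.03], [0.15, 0.39, 0.21, 0.09], [0.21, -0.12, 0.01, 0.05]]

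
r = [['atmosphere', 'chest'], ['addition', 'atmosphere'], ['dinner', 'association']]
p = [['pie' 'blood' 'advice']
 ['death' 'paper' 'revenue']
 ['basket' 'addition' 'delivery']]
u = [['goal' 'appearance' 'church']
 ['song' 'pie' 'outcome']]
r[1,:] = ['addition', 'atmosphere']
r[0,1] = 'chest'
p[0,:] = ['pie', 'blood', 'advice']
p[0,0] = 'pie'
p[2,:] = ['basket', 'addition', 'delivery']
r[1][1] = 'atmosphere'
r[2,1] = 'association'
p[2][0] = 'basket'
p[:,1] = ['blood', 'paper', 'addition']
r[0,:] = ['atmosphere', 'chest']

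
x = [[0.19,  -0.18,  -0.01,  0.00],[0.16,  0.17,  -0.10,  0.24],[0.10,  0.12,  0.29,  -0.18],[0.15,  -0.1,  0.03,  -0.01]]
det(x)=0.000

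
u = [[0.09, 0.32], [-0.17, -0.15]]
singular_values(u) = [0.39, 0.11]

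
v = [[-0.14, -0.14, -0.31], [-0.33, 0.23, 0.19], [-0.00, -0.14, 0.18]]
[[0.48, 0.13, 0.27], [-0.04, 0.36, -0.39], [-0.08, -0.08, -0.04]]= v @ [[-0.81, -0.93, 0.30],  [-0.59, 0.38, -0.66],  [-0.92, -0.17, -0.72]]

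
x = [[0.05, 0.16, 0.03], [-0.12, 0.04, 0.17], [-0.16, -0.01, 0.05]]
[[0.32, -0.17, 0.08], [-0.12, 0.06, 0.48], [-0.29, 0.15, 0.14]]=x @ [[1.81, -0.95, 0.03], [1.37, -0.72, -0.04], [0.24, -0.16, 2.88]]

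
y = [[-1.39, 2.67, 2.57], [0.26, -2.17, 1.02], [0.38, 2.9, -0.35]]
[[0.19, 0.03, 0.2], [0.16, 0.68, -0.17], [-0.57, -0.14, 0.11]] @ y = [[-0.18, 1.02, 0.45], [-0.11, -1.54, 1.16], [0.80, -0.9, -1.65]]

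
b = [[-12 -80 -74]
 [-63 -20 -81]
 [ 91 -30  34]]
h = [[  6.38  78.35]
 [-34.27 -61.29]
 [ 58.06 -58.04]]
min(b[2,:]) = -30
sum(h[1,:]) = -95.56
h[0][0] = 6.38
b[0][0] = -12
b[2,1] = -30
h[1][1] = -61.29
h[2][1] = -58.04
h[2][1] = -58.04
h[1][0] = -34.27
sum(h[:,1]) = -40.980000000000004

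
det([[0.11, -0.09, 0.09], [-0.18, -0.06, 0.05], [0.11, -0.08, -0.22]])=0.007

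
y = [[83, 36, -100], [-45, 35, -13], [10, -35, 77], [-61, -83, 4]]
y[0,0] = 83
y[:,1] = [36, 35, -35, -83]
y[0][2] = -100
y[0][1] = 36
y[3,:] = [-61, -83, 4]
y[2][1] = -35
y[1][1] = 35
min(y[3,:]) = -83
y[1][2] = -13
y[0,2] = -100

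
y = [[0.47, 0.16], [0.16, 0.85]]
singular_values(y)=[0.91, 0.41]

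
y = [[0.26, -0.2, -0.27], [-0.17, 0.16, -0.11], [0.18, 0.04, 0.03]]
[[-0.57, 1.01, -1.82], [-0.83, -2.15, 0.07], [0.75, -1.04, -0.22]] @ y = [[-0.65, 0.2, -0.01],[0.16, -0.18, 0.46],[0.33, -0.33, -0.09]]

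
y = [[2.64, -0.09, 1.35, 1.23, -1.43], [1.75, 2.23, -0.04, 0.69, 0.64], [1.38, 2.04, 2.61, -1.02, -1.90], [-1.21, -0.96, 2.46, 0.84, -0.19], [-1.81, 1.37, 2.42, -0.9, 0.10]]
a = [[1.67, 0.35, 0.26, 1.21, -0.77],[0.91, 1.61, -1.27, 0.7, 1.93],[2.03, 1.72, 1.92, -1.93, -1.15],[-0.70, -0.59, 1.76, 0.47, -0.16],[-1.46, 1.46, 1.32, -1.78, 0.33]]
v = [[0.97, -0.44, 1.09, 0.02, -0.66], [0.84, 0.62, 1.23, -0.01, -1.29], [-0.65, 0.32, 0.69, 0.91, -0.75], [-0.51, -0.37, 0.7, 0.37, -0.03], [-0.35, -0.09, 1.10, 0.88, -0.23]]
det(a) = -41.17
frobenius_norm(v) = 3.55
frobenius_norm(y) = 7.73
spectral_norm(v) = 2.83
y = v + a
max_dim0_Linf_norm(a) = 2.03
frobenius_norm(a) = 6.60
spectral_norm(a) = 4.38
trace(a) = 6.00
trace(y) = 8.42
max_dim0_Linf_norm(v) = 1.29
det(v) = -0.44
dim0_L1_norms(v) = [3.32, 1.84, 4.81, 2.19, 2.96]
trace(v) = 2.42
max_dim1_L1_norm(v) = 3.99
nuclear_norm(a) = 13.07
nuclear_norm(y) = 14.60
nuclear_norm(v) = 6.28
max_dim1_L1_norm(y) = 8.95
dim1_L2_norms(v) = [1.66, 2.07, 1.55, 1.01, 1.47]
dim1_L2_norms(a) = [2.24, 3.04, 3.98, 2.05, 3.05]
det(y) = 2.28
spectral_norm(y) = 5.27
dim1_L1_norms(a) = [4.26, 6.42, 8.75, 3.68, 6.35]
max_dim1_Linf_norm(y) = 2.64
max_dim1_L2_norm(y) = 4.19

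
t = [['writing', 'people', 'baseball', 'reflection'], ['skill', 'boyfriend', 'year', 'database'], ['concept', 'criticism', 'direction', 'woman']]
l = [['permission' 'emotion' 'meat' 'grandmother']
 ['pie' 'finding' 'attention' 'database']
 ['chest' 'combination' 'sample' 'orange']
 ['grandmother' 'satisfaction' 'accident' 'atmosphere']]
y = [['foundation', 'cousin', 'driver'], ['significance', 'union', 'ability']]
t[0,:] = ['writing', 'people', 'baseball', 'reflection']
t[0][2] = 'baseball'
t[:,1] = ['people', 'boyfriend', 'criticism']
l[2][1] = 'combination'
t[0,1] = 'people'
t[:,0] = ['writing', 'skill', 'concept']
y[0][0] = 'foundation'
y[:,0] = ['foundation', 'significance']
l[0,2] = 'meat'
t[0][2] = 'baseball'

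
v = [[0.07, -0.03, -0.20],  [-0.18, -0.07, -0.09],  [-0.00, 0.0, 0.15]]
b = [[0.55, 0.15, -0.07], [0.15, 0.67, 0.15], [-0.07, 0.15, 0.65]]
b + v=[[0.62, 0.12, -0.27], [-0.03, 0.60, 0.06], [-0.07, 0.15, 0.8]]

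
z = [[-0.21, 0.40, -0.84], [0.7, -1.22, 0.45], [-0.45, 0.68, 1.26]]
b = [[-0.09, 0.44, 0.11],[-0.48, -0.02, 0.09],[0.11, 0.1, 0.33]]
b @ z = [[0.28, -0.50, 0.41],[0.05, -0.11, 0.51],[-0.1, 0.15, 0.37]]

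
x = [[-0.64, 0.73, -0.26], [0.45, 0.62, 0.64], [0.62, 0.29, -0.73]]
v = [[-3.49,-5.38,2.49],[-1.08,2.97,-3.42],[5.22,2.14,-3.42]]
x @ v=[[0.09, 5.05, -3.2], [1.1, 0.79, -3.19], [-6.29, -4.04, 3.05]]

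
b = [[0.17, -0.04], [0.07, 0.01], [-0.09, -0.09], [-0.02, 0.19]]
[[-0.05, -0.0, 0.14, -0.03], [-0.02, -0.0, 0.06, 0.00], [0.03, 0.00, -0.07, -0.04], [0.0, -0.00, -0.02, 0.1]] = b @ [[-0.32, -0.03, 0.80, -0.07], [-0.02, -0.02, -0.04, 0.53]]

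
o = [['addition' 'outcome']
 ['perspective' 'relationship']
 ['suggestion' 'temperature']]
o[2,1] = 'temperature'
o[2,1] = 'temperature'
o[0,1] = 'outcome'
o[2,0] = 'suggestion'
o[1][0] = 'perspective'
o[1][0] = 'perspective'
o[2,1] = 'temperature'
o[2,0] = 'suggestion'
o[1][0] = 'perspective'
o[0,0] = 'addition'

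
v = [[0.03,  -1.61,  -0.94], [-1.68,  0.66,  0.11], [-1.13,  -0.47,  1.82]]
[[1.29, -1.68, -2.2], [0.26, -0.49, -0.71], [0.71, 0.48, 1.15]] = v@[[-0.46,0.58,0.76], [-0.76,0.6,0.64], [-0.09,0.78,1.27]]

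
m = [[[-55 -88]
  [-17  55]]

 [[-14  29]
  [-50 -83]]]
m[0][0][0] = -55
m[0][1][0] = -17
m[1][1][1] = -83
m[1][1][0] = -50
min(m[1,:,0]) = -50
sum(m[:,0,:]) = -128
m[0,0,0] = -55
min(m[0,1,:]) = -17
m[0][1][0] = -17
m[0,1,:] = [-17, 55]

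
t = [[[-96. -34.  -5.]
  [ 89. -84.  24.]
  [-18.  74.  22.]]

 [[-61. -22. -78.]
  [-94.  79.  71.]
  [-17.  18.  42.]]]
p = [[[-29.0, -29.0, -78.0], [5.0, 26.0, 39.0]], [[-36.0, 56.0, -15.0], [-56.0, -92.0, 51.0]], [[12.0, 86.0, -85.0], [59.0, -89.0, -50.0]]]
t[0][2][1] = 74.0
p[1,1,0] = -56.0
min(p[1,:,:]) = -92.0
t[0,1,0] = 89.0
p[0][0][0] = -29.0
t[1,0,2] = -78.0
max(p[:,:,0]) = 59.0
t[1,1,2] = 71.0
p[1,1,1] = -92.0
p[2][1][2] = -50.0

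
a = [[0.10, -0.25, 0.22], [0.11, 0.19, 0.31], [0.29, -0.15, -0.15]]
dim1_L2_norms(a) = [0.35, 0.38, 0.36]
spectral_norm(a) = 0.43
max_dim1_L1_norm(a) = 0.61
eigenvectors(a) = [[(-0.59+0j), 0.05+0.59j, 0.05-0.59j], [(-0.33+0j), (0.69+0j), 0.69-0.00j], [0.74+0.00j, (0.07+0.41j), 0.07-0.41j]]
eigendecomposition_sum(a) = [[-0.11+0.00j, -0.01+0.00j, (0.16-0j)], [-0.06+0.00j, -0.00+0.00j, 0.09-0.00j], [0.14-0.00j, 0.01-0.00j, -0.20+0.00j]] + [[(0.1+0.06j),  -0.12+0.09j,  (0.03+0.09j)], [0.09-0.11j,  0.10+0.15j,  0.11-0.03j], [(0.08+0.04j),  -0.08+0.07j,  (0.03+0.06j)]] + [[(0.1-0.06j), (-0.12-0.09j), (0.03-0.09j)], [0.09+0.11j, 0.10-0.15j, 0.11+0.03j], [(0.08-0.04j), (-0.08-0.07j), 0.03-0.06j]]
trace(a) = 0.14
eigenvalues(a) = [(-0.31+0j), (0.23+0.28j), (0.23-0.28j)]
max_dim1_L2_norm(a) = 0.38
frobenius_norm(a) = 0.63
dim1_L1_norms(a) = [0.57, 0.61, 0.59]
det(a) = -0.04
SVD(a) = [[-0.08, -0.80, 0.6], [-0.79, -0.32, -0.53], [0.61, -0.51, -0.61]] @ diag([0.42506153338325475, 0.39350038247793406, 0.24244616274050576]) @ [[0.19, -0.52, -0.83],[-0.67, 0.55, -0.5],[-0.72, -0.65, 0.24]]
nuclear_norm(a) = 1.06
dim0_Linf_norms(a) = [0.29, 0.25, 0.31]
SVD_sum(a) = [[-0.01, 0.02, 0.03], [-0.06, 0.18, 0.28], [0.05, -0.14, -0.22]] + [[0.21,-0.17,0.16], [0.08,-0.07,0.06], [0.13,-0.11,0.10]] + [[-0.10, -0.09, 0.04], [0.09, 0.08, -0.03], [0.11, 0.1, -0.04]]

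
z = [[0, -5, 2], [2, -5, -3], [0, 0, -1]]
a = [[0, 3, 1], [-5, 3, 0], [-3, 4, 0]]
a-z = [[0, 8, -1], [-7, 8, 3], [-3, 4, 1]]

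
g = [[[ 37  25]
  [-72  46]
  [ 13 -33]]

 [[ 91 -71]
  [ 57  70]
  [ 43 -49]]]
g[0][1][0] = -72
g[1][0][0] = 91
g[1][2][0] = 43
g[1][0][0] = 91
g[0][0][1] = 25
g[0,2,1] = -33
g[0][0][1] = 25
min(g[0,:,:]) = -72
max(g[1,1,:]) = 70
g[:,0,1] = [25, -71]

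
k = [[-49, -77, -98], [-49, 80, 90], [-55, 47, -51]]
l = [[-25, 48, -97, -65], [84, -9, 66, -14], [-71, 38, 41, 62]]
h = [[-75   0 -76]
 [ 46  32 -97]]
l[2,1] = 38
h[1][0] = 46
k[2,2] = -51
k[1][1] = 80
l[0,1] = 48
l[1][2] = 66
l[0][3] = -65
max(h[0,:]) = 0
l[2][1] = 38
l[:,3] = [-65, -14, 62]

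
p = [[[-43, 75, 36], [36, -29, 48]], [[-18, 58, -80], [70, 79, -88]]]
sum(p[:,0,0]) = -61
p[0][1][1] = -29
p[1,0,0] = -18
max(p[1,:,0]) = 70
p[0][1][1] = -29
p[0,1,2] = 48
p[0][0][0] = -43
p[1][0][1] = 58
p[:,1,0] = [36, 70]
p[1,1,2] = -88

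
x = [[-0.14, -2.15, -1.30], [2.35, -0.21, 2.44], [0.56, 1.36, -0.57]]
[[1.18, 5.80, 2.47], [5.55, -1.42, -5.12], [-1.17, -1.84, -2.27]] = x @ [[1.44, 0.43, -2.06], [-1.12, -2.02, -0.9], [0.79, -1.17, -0.19]]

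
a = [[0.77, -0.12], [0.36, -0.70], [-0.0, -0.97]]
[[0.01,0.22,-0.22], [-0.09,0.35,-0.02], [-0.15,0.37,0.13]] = a@[[0.04, 0.23, -0.31], [0.15, -0.38, -0.13]]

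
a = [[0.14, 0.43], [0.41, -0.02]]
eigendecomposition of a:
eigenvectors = [[0.78,-0.65], [0.63,0.76]]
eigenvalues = [0.49, -0.37]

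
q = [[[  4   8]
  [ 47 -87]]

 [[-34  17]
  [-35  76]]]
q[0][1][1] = -87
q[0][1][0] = 47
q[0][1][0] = 47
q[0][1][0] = 47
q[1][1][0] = -35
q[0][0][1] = 8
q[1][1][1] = 76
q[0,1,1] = -87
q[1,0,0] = -34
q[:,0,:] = [[4, 8], [-34, 17]]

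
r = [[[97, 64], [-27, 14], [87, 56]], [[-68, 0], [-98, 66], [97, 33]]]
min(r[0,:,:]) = -27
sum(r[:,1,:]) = -45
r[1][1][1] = 66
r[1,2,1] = 33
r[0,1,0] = -27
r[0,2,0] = 87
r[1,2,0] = 97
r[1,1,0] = -98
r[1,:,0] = [-68, -98, 97]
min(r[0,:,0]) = -27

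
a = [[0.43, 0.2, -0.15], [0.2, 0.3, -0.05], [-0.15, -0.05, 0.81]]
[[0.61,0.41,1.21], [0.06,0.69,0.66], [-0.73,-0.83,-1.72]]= a @ [[1.66, -0.54, 1.93], [-1.0, 2.49, 0.62], [-0.65, -0.97, -1.73]]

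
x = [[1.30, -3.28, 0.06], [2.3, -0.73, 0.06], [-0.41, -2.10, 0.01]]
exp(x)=[[-0.82, -0.93, -0.03],  [0.62, -1.4, 0.04],  [-1.79, 0.76, 0.95]]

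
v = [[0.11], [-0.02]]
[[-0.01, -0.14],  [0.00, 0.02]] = v @ [[-0.06,-1.25]]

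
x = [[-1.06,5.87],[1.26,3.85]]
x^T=[[-1.06,1.26], [5.87,3.85]]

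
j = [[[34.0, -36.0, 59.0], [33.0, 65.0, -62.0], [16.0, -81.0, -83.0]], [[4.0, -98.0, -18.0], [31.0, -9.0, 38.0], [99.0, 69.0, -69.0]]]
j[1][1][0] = 31.0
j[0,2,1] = -81.0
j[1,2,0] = 99.0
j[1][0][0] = 4.0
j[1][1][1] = -9.0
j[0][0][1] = -36.0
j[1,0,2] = -18.0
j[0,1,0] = 33.0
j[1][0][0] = 4.0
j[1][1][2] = 38.0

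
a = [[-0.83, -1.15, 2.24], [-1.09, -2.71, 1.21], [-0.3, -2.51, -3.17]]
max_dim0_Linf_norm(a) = 3.17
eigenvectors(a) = [[-0.94+0.00j, 0.22+0.43j, (0.22-0.43j)], [(0.31+0j), (-0.07+0.53j), -0.07-0.53j], [-0.16+0.00j, (-0.69+0j), -0.69-0.00j]]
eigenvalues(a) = [(-0.06+0j), (-3.32+2.11j), (-3.32-2.11j)]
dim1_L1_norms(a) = [4.22, 5.01, 5.98]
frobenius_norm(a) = 5.78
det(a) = -0.95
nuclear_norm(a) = 8.23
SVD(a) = [[-0.21, 0.63, -0.74], [0.21, 0.77, 0.60], [0.95, -0.03, -0.3]] @ diag([4.249419928165178, 3.92472507530701, 0.05712580300552643]) @ [[-0.08, -0.64, -0.76], [-0.35, -0.70, 0.62], [0.93, -0.31, 0.17]]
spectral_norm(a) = 4.25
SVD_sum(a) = [[0.07, 0.58, 0.7],[-0.07, -0.57, -0.68],[-0.32, -2.59, -3.10]] + [[-0.86, -1.75, 1.55],[-1.05, -2.13, 1.89],[0.04, 0.08, -0.07]] + [[-0.04, 0.01, -0.01], [0.03, -0.01, 0.01], [-0.02, 0.01, -0.00]]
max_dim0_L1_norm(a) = 6.62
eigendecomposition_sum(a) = [[-0.05+0.00j, 0.04+0.00j, -0.02+0.00j], [0.02-0.00j, (-0.01-0j), 0.01-0.00j], [-0.01+0.00j, (0.01+0j), (-0+0j)]] + [[-0.39+0.32j, -0.59+1.30j, 1.13+0.67j], [-0.55+0.04j, -1.35+0.81j, 0.60+1.31j], [(-0.15-0.7j), -1.26-1.59j, (-1.58+0.99j)]] + [[(-0.39-0.32j), -0.59-1.30j, (1.13-0.67j)],[(-0.55-0.04j), (-1.35-0.81j), (0.6-1.31j)],[(-0.15+0.7j), (-1.26+1.59j), -1.58-0.99j]]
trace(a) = -6.71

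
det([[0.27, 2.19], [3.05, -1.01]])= -6.952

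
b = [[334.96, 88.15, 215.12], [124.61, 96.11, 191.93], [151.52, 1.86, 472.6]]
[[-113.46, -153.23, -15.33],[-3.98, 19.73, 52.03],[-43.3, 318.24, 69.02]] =b @ [[-0.51, -0.95, -0.33], [0.48, -0.52, 0.47], [0.07, 0.98, 0.25]]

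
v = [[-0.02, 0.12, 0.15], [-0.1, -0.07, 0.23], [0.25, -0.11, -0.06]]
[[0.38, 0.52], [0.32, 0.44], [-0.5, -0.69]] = v @ [[-1.11,-1.53], [1.35,1.85], [1.31,1.80]]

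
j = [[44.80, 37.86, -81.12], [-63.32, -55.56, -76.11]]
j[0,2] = -81.12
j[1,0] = -63.32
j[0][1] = 37.86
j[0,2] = -81.12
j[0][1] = 37.86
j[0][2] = -81.12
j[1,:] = [-63.32, -55.56, -76.11]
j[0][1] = 37.86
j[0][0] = 44.8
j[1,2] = -76.11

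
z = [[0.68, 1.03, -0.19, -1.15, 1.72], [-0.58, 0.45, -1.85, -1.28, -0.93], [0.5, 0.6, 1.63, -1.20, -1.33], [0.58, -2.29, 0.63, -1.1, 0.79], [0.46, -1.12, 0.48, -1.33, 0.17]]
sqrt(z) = [[0.78+0.03j,0.07-0.25j,-0.31-0.06j,-1.38-0.30j,(2.02-0.04j)], [(-0.19-0.06j),1.05+0.60j,-0.58+0.14j,(-0.39+0.73j),(-0.45+0.11j)], [0.30-0.03j,0.28+0.31j,1.51+0.07j,(-0.1+0.38j),(-0.89+0.05j)], [(0.14-0.07j),-0.87+0.64j,0.11+0.15j,0.24+0.78j,0.66+0.11j], [0.20-0.06j,(-0.3+0.56j),0.31+0.13j,-0.11+0.68j,(0.36+0.1j)]]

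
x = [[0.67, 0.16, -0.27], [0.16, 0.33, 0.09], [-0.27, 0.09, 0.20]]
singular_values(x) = [0.82, 0.38, 0.01]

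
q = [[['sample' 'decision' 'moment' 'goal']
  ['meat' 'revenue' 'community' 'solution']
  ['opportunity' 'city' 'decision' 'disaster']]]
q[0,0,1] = 'decision'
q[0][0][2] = 'moment'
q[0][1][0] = 'meat'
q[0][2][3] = 'disaster'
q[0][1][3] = 'solution'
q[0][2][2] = 'decision'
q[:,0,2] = ['moment']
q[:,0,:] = [['sample', 'decision', 'moment', 'goal']]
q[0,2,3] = 'disaster'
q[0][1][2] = 'community'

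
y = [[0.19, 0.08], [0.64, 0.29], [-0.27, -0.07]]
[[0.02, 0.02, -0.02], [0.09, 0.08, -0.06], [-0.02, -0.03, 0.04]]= y@[[-0.00,0.07,-0.21], [0.31,0.11,0.27]]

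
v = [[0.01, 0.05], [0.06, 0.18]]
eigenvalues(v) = [-0.01, 0.2]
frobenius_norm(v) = 0.20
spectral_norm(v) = 0.20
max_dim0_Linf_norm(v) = 0.18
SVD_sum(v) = [[0.02, 0.05],[0.06, 0.18]] + [[-0.01, 0.00],[0.0, -0.0]]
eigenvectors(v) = [[-0.95,-0.26], [0.31,-0.97]]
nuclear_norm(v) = 0.20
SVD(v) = [[-0.26, -0.97], [-0.97, 0.26]] @ diag([0.1963737716087852, 0.0061107957043807035]) @ [[-0.31, -0.95],[0.95, -0.31]]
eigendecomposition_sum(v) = [[-0.01, 0.0], [0.0, -0.00]] + [[0.02, 0.05], [0.06, 0.18]]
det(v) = -0.00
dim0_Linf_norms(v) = [0.06, 0.18]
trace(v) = 0.19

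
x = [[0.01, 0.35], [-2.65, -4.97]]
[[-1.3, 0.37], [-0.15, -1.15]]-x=[[-1.31,  0.02], [2.50,  3.82]]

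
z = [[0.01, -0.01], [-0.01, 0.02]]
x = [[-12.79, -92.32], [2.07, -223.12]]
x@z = [[0.80, -1.72], [2.25, -4.48]]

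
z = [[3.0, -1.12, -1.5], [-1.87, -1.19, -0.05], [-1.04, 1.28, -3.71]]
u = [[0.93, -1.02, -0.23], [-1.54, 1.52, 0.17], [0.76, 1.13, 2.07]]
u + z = [[3.93, -2.14, -1.73], [-3.41, 0.33, 0.12], [-0.28, 2.41, -1.64]]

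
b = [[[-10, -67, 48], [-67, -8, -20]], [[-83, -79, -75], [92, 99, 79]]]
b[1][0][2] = -75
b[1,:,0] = [-83, 92]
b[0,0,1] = -67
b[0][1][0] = -67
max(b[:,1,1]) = 99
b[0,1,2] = -20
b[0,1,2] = -20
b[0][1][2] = -20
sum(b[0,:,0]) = -77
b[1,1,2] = 79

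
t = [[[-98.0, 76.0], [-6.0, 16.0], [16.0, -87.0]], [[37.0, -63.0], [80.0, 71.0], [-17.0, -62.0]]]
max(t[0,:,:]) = 76.0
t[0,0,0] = -98.0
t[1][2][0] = -17.0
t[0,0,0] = -98.0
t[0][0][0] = -98.0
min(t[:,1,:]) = -6.0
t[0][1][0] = -6.0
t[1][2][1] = -62.0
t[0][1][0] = -6.0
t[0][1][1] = 16.0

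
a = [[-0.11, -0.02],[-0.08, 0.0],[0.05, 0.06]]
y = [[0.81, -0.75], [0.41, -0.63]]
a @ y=[[-0.10,0.1],[-0.06,0.06],[0.07,-0.08]]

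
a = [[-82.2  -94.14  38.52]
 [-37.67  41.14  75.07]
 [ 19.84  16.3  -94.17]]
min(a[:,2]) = -94.17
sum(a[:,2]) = 19.42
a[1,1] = 41.14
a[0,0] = -82.2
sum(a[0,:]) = -137.82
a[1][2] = 75.07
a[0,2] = 38.52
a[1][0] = -37.67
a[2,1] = 16.3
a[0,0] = -82.2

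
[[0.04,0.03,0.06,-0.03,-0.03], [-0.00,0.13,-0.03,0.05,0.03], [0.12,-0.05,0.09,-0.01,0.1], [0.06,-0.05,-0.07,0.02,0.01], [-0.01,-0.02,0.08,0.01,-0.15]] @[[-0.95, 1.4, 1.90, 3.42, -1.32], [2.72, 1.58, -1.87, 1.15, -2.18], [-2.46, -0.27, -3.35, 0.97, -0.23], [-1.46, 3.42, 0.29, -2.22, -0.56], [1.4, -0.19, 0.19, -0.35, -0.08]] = [[-0.10, -0.01, -0.2, 0.31, -0.11], [0.40, 0.38, -0.12, -0.0, -0.31], [-0.32, 0.01, 0.04, 0.43, -0.07], [-0.04, 0.09, 0.45, 0.03, 0.03], [-0.47, -0.00, -0.28, 0.05, 0.04]]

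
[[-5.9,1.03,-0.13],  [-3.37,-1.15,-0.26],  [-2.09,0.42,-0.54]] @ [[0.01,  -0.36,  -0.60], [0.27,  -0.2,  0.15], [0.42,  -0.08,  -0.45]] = [[0.16,1.93,3.75], [-0.45,1.46,1.97], [-0.13,0.71,1.56]]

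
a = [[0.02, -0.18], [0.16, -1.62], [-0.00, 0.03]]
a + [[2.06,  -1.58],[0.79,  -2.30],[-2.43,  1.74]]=[[2.08, -1.76], [0.95, -3.92], [-2.43, 1.77]]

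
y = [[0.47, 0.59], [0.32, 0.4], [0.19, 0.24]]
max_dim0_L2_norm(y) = 0.75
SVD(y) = [[-0.78, 0.15], [-0.53, -0.66], [-0.32, 0.73]] @ diag([0.9618201945734831, 0.0013832247202451135]) @ [[-0.62, -0.78], [-0.78, 0.62]]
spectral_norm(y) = 0.96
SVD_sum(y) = [[0.47, 0.59], [0.32, 0.40], [0.19, 0.24]] + [[-0.00, 0.00], [0.0, -0.00], [-0.00, 0.00]]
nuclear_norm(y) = 0.96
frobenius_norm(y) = 0.96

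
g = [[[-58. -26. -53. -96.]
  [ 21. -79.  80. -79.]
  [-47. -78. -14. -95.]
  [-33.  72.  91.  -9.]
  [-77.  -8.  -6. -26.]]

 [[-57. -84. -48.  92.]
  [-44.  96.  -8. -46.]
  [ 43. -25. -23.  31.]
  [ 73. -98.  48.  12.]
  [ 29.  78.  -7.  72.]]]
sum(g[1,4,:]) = 172.0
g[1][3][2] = 48.0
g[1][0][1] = -84.0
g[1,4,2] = -7.0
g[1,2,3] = 31.0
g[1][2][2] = -23.0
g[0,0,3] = -96.0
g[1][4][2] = -7.0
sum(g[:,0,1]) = -110.0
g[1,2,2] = -23.0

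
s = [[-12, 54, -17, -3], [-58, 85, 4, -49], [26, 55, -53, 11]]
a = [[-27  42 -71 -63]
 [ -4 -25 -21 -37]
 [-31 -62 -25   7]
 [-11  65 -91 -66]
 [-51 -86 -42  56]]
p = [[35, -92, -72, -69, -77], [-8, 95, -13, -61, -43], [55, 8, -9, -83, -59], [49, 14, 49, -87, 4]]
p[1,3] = -61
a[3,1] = 65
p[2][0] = 55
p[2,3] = -83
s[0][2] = -17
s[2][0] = 26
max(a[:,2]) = -21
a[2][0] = -31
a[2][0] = -31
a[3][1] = 65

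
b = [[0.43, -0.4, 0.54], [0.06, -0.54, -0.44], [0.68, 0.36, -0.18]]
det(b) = 0.435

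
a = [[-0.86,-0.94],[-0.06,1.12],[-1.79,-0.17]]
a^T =[[-0.86, -0.06, -1.79], [-0.94, 1.12, -0.17]]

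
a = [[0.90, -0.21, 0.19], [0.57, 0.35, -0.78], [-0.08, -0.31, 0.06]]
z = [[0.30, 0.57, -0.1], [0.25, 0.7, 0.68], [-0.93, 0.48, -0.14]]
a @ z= [[0.04, 0.46, -0.26],[0.98, 0.20, 0.29],[-0.16, -0.23, -0.21]]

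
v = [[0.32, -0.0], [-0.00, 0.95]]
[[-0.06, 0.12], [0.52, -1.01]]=v @ [[-0.20,0.38],[0.55,-1.06]]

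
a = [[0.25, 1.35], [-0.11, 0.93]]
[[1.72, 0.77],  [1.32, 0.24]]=a @[[-0.48, 1.04], [1.36, 0.38]]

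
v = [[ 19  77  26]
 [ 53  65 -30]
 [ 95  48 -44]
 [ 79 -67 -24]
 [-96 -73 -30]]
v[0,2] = 26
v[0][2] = 26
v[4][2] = -30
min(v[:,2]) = -44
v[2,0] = 95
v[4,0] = -96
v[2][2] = -44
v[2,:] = [95, 48, -44]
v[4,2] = -30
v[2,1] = 48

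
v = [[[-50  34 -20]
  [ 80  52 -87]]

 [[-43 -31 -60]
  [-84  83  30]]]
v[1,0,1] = -31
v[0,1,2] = -87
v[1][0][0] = -43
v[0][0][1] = 34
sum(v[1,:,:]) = -105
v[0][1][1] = 52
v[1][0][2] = -60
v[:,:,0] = [[-50, 80], [-43, -84]]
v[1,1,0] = -84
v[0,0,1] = 34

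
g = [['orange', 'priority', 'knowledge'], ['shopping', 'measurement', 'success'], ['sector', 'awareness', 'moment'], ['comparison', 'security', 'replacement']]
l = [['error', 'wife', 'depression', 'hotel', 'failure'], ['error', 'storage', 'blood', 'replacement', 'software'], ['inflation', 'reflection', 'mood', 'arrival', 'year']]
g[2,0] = 'sector'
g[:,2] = ['knowledge', 'success', 'moment', 'replacement']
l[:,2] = ['depression', 'blood', 'mood']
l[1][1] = 'storage'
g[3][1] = 'security'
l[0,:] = ['error', 'wife', 'depression', 'hotel', 'failure']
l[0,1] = 'wife'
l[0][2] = 'depression'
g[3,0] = 'comparison'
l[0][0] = 'error'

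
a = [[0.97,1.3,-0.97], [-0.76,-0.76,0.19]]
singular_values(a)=[2.15, 0.36]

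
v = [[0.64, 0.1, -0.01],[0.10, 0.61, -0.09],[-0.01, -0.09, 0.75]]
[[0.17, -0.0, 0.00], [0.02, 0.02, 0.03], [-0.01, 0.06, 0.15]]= v @ [[0.26, -0.01, -0.01], [-0.01, 0.04, 0.09], [-0.01, 0.09, 0.21]]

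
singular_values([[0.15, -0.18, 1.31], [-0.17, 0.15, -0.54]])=[1.45, 0.12]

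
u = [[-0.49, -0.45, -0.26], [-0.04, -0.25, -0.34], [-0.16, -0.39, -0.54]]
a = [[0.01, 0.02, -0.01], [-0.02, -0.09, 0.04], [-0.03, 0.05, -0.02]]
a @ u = [[-0.0, -0.01, -0.0], [0.01, 0.02, 0.01], [0.02, 0.01, 0.00]]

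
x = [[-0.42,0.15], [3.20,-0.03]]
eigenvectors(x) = [[-0.27,-0.16], [0.96,-0.99]]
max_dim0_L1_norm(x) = 3.62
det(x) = -0.47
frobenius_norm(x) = 3.23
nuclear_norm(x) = 3.37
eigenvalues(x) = [-0.94, 0.49]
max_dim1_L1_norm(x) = 3.23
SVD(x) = [[-0.13, 0.99], [0.99, 0.13]] @ diag([3.2278215461174744, 0.14480354422387548]) @ [[1.00, -0.02],[0.02, 1.00]]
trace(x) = -0.45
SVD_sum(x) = [[-0.42,0.01],[3.2,-0.05]] + [[0.0, 0.14], [0.0, 0.02]]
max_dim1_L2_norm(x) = 3.2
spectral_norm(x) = 3.23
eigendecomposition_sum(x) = [[-0.6, 0.1], [2.10, -0.34]] + [[0.18, 0.05], [1.10, 0.31]]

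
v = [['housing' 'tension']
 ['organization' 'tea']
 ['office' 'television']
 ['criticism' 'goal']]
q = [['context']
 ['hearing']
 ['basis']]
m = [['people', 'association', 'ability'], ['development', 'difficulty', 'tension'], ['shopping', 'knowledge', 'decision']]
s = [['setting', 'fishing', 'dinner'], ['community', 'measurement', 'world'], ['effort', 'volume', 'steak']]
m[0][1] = 'association'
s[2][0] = 'effort'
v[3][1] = 'goal'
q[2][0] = 'basis'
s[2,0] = 'effort'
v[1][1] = 'tea'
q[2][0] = 'basis'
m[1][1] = 'difficulty'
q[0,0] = 'context'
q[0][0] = 'context'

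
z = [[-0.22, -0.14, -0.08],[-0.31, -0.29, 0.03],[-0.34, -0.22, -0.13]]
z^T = [[-0.22, -0.31, -0.34], [-0.14, -0.29, -0.22], [-0.08, 0.03, -0.13]]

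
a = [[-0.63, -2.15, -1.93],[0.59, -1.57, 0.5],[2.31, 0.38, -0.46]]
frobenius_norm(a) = 4.18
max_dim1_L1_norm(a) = 4.71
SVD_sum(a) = [[-1.00, -2.31, -1.41], [-0.28, -0.65, -0.40], [0.3, 0.70, 0.43]] + [[0.41, -0.11, -0.11], [0.76, -0.20, -0.21], [2.04, -0.54, -0.56]] + [[-0.04,0.27,-0.41],  [0.11,-0.72,1.1],  [-0.03,0.21,-0.33]]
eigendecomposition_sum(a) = [[(-0.3+1.17j), -0.82-0.49j, (-1.04-0.08j)], [0.34+0.00j, (-0.08+0.26j), (0.05+0.29j)], [(1.12+0.25j), (-0.44+0.79j), -0.05+0.99j]] + [[(-0.3-1.17j),  (-0.82+0.49j),  (-1.04+0.08j)], [(0.34-0j),  -0.08-0.26j,  (0.05-0.29j)], [1.12-0.25j,  (-0.44-0.79j),  -0.05-0.99j]] + [[-0.03+0.00j, -0.51+0.00j, (0.14+0j)], [-0.08+0.00j, (-1.41+0j), 0.40+0.00j], [0.08-0.00j, (1.27-0j), (-0.36-0j)]]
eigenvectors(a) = [[(0.71+0j), (0.71-0j), -0.26+0.00j],[(-0.05-0.19j), -0.05+0.19j, -0.72+0.00j],[(-0.02-0.67j), -0.02+0.67j, 0.64+0.00j]]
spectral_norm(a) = 3.12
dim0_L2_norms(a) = [2.47, 2.69, 2.05]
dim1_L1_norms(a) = [4.71, 2.66, 3.15]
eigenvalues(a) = [(-0.43+2.41j), (-0.43-2.41j), (-1.81+0j)]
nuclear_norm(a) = 6.96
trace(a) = -2.66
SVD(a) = [[-0.92, -0.18, 0.34], [-0.26, -0.34, -0.9], [0.28, -0.92, 0.27]] @ diag([3.120753093954638, 2.3691876520923523, 1.4653497861417502]) @ [[0.35, 0.80, 0.49], [-0.93, 0.25, 0.26], [-0.09, 0.55, -0.83]]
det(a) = -10.83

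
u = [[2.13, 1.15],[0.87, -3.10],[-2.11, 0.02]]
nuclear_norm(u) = 6.43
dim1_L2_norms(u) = [2.42, 3.22, 2.11]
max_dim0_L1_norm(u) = 5.11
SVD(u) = [[0.19, 0.75],[-0.97, 0.05],[0.15, -0.66]] @ diag([3.316599225148611, 3.111104238006762]) @ [[-0.23, 0.97], [0.97, 0.23]]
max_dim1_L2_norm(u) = 3.22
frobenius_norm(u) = 4.55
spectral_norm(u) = 3.32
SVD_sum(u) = [[-0.14,0.62], [0.72,-3.13], [-0.11,0.48]] + [[2.27, 0.53], [0.15, 0.03], [-2.00, -0.46]]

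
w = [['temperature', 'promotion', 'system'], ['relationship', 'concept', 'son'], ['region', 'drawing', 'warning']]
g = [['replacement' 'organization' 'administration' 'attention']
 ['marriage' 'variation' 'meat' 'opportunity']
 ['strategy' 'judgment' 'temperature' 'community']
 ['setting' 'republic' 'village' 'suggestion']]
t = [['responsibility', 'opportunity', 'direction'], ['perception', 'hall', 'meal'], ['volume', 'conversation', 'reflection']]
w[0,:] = ['temperature', 'promotion', 'system']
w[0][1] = 'promotion'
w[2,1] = 'drawing'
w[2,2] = 'warning'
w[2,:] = ['region', 'drawing', 'warning']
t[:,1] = ['opportunity', 'hall', 'conversation']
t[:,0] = ['responsibility', 'perception', 'volume']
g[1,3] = 'opportunity'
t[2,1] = 'conversation'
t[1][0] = 'perception'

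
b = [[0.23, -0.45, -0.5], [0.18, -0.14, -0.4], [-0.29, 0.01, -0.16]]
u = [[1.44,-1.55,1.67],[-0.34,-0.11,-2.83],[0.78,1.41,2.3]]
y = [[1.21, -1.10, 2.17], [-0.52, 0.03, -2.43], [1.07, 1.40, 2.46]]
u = b + y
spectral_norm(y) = 4.40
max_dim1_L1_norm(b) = 1.18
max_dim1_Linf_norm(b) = 0.5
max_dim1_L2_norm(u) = 2.85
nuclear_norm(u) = 7.18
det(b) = -0.04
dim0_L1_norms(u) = [2.56, 3.07, 6.8]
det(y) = 4.01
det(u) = 6.93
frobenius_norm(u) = 4.83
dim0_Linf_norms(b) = [0.29, 0.45, 0.5]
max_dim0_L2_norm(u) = 4.01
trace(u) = 3.63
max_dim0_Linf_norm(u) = 2.83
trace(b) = -0.07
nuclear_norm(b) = 1.31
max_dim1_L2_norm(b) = 0.71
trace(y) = 3.70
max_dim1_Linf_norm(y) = 2.46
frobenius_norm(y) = 4.77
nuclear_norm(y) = 6.68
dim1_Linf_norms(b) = [0.5, 0.4, 0.29]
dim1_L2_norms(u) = [2.7, 2.85, 2.81]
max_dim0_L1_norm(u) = 6.8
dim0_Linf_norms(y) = [1.21, 1.4, 2.46]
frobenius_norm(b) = 0.91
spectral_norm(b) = 0.83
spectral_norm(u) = 4.23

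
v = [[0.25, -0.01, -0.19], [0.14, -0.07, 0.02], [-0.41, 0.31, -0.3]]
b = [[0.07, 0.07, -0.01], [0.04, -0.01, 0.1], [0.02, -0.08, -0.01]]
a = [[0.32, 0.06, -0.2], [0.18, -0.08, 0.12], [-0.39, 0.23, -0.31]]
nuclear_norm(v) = 0.93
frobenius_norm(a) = 0.71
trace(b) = 0.05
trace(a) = -0.07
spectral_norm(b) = 0.11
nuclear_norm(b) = 0.28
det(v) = 0.00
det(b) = 0.00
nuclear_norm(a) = 0.98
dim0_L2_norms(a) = [0.54, 0.25, 0.39]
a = b + v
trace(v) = -0.12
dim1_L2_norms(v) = [0.31, 0.16, 0.6]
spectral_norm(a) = 0.61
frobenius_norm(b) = 0.17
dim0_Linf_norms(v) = [0.41, 0.31, 0.3]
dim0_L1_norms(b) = [0.13, 0.16, 0.12]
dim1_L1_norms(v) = [0.45, 0.23, 1.02]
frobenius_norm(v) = 0.69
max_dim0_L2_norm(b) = 0.11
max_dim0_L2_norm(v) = 0.5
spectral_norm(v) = 0.62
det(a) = -0.00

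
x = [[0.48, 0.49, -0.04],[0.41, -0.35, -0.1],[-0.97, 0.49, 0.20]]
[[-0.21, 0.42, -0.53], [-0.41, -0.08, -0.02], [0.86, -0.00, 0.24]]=x @ [[-0.72, 0.27, -0.43], [0.28, 0.58, -0.62], [0.14, -0.12, 0.61]]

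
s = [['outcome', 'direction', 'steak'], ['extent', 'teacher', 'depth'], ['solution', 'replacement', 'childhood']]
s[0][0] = 'outcome'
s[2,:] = ['solution', 'replacement', 'childhood']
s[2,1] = 'replacement'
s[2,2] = 'childhood'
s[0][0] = 'outcome'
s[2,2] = 'childhood'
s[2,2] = 'childhood'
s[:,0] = ['outcome', 'extent', 'solution']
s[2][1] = 'replacement'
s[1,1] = 'teacher'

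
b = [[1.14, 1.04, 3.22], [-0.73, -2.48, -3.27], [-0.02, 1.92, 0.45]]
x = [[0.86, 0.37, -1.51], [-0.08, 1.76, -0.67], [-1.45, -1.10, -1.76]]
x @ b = [[0.74, -2.92, 0.88], [-1.36, -5.73, -6.31], [-0.81, -2.16, -1.86]]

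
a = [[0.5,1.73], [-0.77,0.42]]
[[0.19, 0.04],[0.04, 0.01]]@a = [[0.06, 0.35], [0.01, 0.07]]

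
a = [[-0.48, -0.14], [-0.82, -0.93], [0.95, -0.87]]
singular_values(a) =[1.34, 1.28]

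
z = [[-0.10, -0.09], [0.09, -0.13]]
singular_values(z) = [0.16, 0.13]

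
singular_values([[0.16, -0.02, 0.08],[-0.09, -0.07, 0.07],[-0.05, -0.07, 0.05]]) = [0.19, 0.15, 0.01]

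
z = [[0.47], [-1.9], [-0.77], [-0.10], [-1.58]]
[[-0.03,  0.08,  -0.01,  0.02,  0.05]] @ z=[[-0.24]]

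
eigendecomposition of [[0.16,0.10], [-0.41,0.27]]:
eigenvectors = [[(-0.12+0.43j), -0.12-0.43j], [-0.90+0.00j, (-0.9-0j)]]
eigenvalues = [(0.22+0.19j), (0.22-0.19j)]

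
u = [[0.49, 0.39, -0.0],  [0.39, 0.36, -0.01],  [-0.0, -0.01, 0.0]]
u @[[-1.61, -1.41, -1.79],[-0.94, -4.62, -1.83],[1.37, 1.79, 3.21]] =[[-1.16,  -2.49,  -1.59], [-0.98,  -2.23,  -1.39], [0.01,  0.05,  0.02]]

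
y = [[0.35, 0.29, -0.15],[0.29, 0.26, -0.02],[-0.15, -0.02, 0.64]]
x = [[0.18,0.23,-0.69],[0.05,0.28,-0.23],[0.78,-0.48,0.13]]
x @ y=[[0.23, 0.13, -0.47], [0.13, 0.09, -0.16], [0.11, 0.10, -0.02]]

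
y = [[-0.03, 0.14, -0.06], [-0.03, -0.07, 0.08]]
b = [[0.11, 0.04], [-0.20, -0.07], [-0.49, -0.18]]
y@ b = [[-0.00, -0.00], [-0.03, -0.01]]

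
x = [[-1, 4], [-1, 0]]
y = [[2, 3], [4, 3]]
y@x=[[-5, 8], [-7, 16]]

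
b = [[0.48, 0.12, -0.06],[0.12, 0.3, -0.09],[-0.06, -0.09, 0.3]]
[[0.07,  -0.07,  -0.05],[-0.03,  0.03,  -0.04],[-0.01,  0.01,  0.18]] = b @ [[0.19,-0.18,-0.05], [-0.18,0.2,0.07], [-0.05,0.07,0.60]]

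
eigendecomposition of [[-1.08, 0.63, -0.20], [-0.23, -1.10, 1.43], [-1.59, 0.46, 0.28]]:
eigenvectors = [[0.24, 0.34, 0.55], [0.70, 0.73, -0.66], [0.67, 0.59, 0.51]]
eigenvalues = [0.18, -0.06, -2.02]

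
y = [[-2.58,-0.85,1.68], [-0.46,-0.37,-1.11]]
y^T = [[-2.58, -0.46],[-0.85, -0.37],[1.68, -1.11]]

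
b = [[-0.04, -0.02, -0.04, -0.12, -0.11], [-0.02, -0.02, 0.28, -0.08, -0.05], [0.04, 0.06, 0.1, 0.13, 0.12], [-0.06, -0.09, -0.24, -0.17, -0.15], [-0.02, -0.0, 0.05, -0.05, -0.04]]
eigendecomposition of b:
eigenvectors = [[0.35, 0.13, 0.44, -0.57, 0.78], [0.73, 0.72, -0.87, -0.02, 0.29], [-0.4, 0.23, 0.13, 0.05, -0.03], [0.38, -0.59, -0.03, 0.63, -0.52], [0.23, 0.25, 0.16, -0.53, 0.18]]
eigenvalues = [-0.24, 0.11, -0.05, -0.01, 0.01]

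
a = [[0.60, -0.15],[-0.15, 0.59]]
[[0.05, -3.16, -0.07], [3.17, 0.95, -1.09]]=a @ [[1.52,  -5.2,  -0.62],  [5.76,  0.28,  -2.01]]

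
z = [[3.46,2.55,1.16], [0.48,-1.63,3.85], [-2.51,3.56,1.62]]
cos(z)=[[-2.96, 1.30, 2.75], [-1.68, -0.97, -0.39], [-1.72, -1.64, -2.15]]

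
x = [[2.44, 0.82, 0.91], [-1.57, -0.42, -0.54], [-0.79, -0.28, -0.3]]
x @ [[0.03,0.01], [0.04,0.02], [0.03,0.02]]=[[0.13,0.06], [-0.08,-0.03], [-0.04,-0.02]]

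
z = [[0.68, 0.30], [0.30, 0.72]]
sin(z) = [[0.60, 0.23],[0.23, 0.63]]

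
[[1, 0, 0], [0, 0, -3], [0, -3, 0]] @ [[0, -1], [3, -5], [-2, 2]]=[[0, -1], [6, -6], [-9, 15]]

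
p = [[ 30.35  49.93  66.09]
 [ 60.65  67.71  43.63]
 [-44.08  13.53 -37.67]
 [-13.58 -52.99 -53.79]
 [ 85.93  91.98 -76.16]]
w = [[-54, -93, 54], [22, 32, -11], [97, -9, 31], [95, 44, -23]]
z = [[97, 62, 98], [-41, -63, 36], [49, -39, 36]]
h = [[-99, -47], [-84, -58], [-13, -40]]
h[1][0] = -84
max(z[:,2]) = 98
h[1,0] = -84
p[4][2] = -76.16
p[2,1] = 13.53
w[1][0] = 22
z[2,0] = 49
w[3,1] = 44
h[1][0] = -84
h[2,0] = -13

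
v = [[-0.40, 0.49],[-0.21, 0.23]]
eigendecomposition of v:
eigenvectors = [[0.84+0.00j, (0.84-0j)], [0.54+0.10j, 0.54-0.10j]]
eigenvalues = [(-0.08+0.06j), (-0.08-0.06j)]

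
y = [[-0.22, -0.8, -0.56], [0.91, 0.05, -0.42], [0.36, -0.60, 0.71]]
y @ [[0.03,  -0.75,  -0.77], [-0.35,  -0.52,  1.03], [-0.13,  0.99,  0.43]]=[[0.35, 0.03, -0.90], [0.06, -1.12, -0.83], [0.13, 0.74, -0.59]]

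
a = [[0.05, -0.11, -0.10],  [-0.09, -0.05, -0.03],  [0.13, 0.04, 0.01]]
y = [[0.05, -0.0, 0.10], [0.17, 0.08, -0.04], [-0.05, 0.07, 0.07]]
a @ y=[[-0.01, -0.02, 0.00], [-0.01, -0.01, -0.01], [0.01, 0.00, 0.01]]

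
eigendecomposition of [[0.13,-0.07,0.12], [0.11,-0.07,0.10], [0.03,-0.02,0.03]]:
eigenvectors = [[0.78, -0.23, -0.73], [0.6, -0.94, -0.2], [0.16, -0.26, 0.66]]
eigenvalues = [0.1, -0.01, 0.0]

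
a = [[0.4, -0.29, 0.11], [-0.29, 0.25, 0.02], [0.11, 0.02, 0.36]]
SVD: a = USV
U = [[-0.78, 0.07, -0.62], [0.56, -0.35, -0.75], [-0.26, -0.94, 0.23]]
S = [0.64, 0.36, 0.01]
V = [[-0.78, 0.56, -0.26], [0.07, -0.35, -0.94], [-0.62, -0.75, 0.23]]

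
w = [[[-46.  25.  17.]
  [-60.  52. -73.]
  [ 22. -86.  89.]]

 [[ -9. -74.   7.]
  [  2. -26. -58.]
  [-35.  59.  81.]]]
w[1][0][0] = -9.0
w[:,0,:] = [[-46.0, 25.0, 17.0], [-9.0, -74.0, 7.0]]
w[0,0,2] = 17.0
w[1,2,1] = 59.0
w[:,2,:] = [[22.0, -86.0, 89.0], [-35.0, 59.0, 81.0]]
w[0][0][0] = -46.0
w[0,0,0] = -46.0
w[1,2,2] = 81.0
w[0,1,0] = -60.0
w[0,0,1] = 25.0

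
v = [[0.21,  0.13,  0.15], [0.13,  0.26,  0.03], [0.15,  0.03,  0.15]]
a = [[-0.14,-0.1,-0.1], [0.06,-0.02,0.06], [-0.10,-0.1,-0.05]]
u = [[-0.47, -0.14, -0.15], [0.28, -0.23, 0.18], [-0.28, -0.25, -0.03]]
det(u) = 0.00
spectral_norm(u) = 0.66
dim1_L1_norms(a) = [0.34, 0.14, 0.25]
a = u @ v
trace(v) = 0.62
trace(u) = -0.73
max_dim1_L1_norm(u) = 0.76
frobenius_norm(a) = 0.26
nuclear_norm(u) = 1.03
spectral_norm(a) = 0.25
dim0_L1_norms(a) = [0.3, 0.22, 0.21]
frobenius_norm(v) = 0.46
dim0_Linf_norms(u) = [0.47, 0.25, 0.18]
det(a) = 0.00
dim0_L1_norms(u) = [1.03, 0.62, 0.36]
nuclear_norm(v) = 0.62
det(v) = 0.00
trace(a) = -0.21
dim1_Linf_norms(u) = [0.47, 0.28, 0.28]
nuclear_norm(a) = 0.33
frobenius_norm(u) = 0.75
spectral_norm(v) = 0.42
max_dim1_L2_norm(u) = 0.51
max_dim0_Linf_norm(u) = 0.47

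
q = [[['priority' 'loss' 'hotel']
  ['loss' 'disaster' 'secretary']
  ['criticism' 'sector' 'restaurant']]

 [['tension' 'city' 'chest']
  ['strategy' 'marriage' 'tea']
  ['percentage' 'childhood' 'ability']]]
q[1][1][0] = 'strategy'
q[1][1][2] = 'tea'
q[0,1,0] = 'loss'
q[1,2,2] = 'ability'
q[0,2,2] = 'restaurant'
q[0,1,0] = 'loss'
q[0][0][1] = 'loss'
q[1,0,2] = 'chest'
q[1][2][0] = 'percentage'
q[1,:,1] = ['city', 'marriage', 'childhood']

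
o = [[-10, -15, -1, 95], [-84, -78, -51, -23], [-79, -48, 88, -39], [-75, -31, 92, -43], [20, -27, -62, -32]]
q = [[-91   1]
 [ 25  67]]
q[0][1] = 1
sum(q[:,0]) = -66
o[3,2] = 92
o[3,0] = -75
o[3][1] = -31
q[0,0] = -91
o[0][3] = 95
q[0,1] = 1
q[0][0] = -91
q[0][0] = -91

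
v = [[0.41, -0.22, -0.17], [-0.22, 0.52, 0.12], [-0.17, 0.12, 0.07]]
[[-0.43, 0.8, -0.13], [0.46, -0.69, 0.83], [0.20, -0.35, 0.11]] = v @ [[-0.83, 1.29, 0.76], [0.59, -0.61, 1.87], [-0.21, -0.78, 0.18]]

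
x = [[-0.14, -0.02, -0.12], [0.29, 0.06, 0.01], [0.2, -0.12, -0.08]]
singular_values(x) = [0.38, 0.18, 0.08]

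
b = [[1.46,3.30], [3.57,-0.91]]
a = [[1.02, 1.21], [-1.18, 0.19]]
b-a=[[0.44,2.09], [4.75,-1.1]]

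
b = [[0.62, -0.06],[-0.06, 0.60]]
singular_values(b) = [0.67, 0.55]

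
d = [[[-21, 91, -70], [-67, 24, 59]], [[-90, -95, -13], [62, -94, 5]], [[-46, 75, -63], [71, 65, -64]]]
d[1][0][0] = -90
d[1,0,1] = -95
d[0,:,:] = [[-21, 91, -70], [-67, 24, 59]]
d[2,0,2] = -63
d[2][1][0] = 71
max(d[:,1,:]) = 71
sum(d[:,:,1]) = 66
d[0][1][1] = 24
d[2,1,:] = [71, 65, -64]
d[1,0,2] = -13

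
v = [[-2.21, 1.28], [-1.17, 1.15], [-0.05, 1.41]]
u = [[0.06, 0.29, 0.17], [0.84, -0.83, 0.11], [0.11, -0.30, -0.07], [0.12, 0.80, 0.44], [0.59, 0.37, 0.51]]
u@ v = [[-0.48,  0.65],[-0.89,  0.28],[0.11,  -0.3],[-1.22,  1.69],[-1.76,  1.9]]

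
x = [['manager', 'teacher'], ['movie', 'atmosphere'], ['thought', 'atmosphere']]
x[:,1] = ['teacher', 'atmosphere', 'atmosphere']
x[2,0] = 'thought'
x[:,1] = ['teacher', 'atmosphere', 'atmosphere']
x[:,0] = ['manager', 'movie', 'thought']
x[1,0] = 'movie'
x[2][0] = 'thought'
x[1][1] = 'atmosphere'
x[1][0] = 'movie'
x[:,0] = ['manager', 'movie', 'thought']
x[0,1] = 'teacher'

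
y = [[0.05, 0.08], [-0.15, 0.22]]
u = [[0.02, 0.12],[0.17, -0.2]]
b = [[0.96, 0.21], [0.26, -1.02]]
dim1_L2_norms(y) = [0.09, 0.27]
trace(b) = -0.06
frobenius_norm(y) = 0.28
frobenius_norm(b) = 1.44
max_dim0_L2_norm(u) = 0.23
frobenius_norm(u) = 0.29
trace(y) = 0.27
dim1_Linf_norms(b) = [0.96, 1.02]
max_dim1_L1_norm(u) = 0.37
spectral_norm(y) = 0.27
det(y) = 0.02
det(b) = -1.03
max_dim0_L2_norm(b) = 1.04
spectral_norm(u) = 0.28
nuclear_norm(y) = 0.35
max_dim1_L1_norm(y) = 0.37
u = b @ y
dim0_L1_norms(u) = [0.19, 0.32]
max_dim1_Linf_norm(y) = 0.22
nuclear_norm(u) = 0.36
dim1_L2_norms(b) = [0.98, 1.05]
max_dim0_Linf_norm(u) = 0.2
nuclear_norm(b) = 2.04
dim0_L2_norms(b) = [0.99, 1.04]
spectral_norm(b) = 1.06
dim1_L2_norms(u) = [0.12, 0.26]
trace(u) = -0.18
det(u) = -0.02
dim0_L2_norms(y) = [0.16, 0.23]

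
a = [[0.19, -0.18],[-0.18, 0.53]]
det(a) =0.068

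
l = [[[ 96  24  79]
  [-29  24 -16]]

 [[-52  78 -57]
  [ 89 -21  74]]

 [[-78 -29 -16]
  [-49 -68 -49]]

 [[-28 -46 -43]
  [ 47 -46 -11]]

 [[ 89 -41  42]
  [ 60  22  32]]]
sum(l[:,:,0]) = 145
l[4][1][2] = 32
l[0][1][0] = -29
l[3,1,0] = 47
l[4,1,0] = 60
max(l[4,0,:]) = 89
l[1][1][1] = -21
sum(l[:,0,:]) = 18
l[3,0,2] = -43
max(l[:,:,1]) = 78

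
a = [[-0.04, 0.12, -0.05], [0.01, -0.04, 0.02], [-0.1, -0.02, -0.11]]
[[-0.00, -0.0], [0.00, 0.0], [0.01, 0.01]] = a@[[-0.12, -0.12],[-0.03, -0.03],[0.03, 0.03]]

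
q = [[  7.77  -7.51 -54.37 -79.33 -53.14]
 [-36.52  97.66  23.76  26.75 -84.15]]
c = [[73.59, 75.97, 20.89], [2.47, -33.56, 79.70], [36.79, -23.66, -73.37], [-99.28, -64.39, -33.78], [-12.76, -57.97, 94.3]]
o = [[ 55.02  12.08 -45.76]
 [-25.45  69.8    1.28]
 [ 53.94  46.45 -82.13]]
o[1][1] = 69.8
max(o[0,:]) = 55.02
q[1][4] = -84.15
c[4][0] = -12.76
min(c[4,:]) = -57.97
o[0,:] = [55.02, 12.08, -45.76]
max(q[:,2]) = 23.76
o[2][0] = 53.94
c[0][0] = 73.59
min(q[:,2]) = -54.37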